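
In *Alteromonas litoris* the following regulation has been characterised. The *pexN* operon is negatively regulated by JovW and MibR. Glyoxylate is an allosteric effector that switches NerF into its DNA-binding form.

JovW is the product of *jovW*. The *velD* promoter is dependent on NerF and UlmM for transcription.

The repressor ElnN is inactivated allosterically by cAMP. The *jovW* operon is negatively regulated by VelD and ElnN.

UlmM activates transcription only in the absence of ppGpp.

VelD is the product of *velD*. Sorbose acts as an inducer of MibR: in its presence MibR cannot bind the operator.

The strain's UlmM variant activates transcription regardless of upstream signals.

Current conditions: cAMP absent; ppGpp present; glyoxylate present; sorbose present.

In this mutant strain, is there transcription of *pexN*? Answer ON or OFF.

Glyoxylate is present, so NerF is active.
UlmM is constitutively active in this strain.
No repressor is bound and NerF and UlmM are active, so *velD* is transcribed.
So VelD is produced and active.
cAMP is absent, so ElnN is active.
With repressor VelD bound, *jovW* is not transcribed.
So JovW is not produced.
Sorbose is present, so MibR is inactive.
With no repressor bound, *pexN* is transcribed.

ON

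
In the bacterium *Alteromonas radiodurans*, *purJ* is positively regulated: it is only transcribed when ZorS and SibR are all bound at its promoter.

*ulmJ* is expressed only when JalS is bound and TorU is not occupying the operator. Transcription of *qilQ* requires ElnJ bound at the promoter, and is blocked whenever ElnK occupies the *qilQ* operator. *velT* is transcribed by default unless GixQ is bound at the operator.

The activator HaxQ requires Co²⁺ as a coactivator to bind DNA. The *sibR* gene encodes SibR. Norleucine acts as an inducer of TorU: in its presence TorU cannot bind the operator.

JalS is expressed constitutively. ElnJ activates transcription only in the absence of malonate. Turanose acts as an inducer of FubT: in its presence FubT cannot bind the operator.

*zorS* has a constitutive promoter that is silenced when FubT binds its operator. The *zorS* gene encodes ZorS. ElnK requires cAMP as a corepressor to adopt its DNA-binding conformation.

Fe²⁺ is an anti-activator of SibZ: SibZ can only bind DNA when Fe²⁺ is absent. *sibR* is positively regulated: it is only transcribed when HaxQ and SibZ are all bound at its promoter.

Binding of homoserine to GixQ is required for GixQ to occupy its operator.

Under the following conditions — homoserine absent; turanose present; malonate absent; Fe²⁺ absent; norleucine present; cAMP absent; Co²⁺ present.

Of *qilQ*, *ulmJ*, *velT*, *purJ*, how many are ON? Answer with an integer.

Malonate is absent, so ElnJ is active.
cAMP is absent, so ElnK is inactive.
No repressor is bound and ElnJ is active, so *qilQ* is transcribed.
→ *qilQ* is ON.
Norleucine is present, so TorU is inactive.
JalS is produced constitutively and is active.
No repressor is bound and JalS is active, so *ulmJ* is transcribed.
→ *ulmJ* is ON.
Homoserine is absent, so GixQ is inactive.
With no repressor bound, *velT* is transcribed.
→ *velT* is ON.
Turanose is present, so FubT is inactive.
With no repressor bound, *zorS* is transcribed.
So ZorS is produced and active.
Co²⁺ is present, so HaxQ is active.
Fe²⁺ is absent, so SibZ is active.
No repressor is bound and HaxQ and SibZ are active, so *sibR* is transcribed.
So SibR is produced and active.
No repressor is bound and ZorS and SibR are active, so *purJ* is transcribed.
→ *purJ* is ON.
4 of the 4 genes are transcribed.

4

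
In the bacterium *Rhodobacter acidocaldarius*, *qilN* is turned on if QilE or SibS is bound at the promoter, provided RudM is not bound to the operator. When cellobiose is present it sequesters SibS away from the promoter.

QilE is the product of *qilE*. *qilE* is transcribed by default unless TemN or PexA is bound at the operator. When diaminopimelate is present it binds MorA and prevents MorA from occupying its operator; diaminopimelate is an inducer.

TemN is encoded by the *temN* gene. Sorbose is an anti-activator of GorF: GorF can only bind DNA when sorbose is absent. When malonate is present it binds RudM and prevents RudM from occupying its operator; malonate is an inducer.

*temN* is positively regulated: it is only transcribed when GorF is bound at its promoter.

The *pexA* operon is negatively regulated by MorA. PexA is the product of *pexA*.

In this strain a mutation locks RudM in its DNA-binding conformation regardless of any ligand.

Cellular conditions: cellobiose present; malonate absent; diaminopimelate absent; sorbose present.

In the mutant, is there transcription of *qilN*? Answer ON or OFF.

OFF

RudM is constitutively active in this strain.
Sorbose is present, so GorF is inactive.
Required activator GorF is absent, so *temN* is not transcribed.
So TemN is not produced.
Diaminopimelate is absent, so MorA is active.
With repressor MorA bound, *pexA* is not transcribed.
So PexA is not produced.
With no repressor bound, *qilE* is transcribed.
So QilE is produced and active.
Cellobiose is present, so SibS is inactive.
With repressor RudM bound, *qilN* is not transcribed.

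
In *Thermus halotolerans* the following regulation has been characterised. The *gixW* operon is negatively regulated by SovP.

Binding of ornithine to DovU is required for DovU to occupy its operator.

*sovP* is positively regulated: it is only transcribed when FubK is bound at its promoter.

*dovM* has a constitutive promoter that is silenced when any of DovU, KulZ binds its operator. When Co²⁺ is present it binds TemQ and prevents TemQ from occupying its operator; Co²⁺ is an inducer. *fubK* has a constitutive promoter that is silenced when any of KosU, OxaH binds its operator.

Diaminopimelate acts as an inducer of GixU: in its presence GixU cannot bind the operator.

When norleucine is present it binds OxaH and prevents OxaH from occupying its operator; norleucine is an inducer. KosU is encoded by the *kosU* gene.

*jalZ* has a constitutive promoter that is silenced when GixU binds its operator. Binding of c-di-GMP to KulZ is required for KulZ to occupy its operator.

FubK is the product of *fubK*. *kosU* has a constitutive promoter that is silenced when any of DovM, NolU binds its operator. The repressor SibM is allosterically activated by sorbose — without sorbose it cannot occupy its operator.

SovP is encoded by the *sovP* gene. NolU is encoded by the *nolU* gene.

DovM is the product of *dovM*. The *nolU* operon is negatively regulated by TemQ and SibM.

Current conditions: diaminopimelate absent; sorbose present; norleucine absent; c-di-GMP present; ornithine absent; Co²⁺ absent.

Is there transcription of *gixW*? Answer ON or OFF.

Ornithine is absent, so DovU is inactive.
c-di-GMP is present, so KulZ is active.
With repressor KulZ bound, *dovM* is not transcribed.
So DovM is not produced.
Co²⁺ is absent, so TemQ is active.
Sorbose is present, so SibM is active.
With repressor TemQ bound, *nolU* is not transcribed.
So NolU is not produced.
With no repressor bound, *kosU* is transcribed.
So KosU is produced and active.
Norleucine is absent, so OxaH is active.
With repressor KosU bound, *fubK* is not transcribed.
So FubK is not produced.
Required activator FubK is absent, so *sovP* is not transcribed.
So SovP is not produced.
With no repressor bound, *gixW* is transcribed.

ON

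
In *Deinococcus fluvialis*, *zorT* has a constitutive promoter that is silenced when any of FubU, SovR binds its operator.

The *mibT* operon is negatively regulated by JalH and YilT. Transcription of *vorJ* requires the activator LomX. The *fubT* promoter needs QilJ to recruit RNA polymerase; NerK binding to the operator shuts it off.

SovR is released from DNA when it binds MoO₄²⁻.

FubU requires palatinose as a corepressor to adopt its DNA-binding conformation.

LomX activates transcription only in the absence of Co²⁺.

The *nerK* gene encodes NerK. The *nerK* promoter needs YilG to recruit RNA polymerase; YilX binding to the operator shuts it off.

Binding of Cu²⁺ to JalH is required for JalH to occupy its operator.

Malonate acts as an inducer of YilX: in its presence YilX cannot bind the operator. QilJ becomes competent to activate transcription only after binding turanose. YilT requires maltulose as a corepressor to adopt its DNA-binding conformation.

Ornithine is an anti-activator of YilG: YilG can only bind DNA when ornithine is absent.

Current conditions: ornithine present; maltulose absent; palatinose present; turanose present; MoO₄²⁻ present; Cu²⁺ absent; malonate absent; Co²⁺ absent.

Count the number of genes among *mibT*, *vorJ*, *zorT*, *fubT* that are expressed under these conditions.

Cu²⁺ is absent, so JalH is inactive.
Maltulose is absent, so YilT is inactive.
With no repressor bound, *mibT* is transcribed.
→ *mibT* is ON.
Co²⁺ is absent, so LomX is active.
No repressor is bound and LomX is active, so *vorJ* is transcribed.
→ *vorJ* is ON.
Palatinose is present, so FubU is active.
MoO₄²⁻ is present, so SovR is inactive.
With repressor FubU bound, *zorT* is not transcribed.
→ *zorT* is OFF.
Malonate is absent, so YilX is active.
Ornithine is present, so YilG is inactive.
With repressor YilX bound, *nerK* is not transcribed.
So NerK is not produced.
Turanose is present, so QilJ is active.
No repressor is bound and QilJ is active, so *fubT* is transcribed.
→ *fubT* is ON.
3 of the 4 genes are transcribed.

3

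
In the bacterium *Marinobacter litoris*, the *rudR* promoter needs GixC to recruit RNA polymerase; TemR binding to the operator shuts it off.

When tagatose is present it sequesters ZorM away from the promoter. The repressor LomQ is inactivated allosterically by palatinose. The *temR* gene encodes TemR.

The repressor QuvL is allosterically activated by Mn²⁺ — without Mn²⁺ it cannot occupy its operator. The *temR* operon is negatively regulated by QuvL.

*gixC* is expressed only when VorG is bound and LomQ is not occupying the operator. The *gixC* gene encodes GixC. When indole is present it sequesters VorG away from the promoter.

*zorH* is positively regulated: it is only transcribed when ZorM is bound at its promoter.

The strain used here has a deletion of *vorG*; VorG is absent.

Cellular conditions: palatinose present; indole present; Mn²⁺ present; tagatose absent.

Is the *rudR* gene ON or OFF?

OFF

Mn²⁺ is present, so QuvL is active.
With repressor QuvL bound, *temR* is not transcribed.
So TemR is not produced.
VorG is non-functional in this strain, so it has no effect.
Palatinose is present, so LomQ is inactive.
Required activator VorG is absent, so *gixC* is not transcribed.
So GixC is not produced.
Required activator GixC is absent, so *rudR* is not transcribed.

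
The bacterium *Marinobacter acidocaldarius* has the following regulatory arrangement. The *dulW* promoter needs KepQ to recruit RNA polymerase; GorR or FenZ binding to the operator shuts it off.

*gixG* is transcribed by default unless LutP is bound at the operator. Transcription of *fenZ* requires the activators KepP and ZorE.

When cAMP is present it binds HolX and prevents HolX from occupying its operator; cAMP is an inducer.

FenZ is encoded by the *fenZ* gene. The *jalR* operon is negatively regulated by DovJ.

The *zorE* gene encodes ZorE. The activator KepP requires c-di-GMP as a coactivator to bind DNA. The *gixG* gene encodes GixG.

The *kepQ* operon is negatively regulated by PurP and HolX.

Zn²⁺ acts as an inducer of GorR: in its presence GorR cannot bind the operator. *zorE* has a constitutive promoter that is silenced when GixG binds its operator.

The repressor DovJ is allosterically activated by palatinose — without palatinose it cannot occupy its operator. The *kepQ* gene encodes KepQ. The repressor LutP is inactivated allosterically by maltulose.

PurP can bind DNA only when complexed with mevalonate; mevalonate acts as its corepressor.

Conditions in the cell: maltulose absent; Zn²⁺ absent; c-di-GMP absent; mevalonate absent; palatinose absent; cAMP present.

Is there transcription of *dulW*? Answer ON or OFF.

OFF

Zn²⁺ is absent, so GorR is active.
c-di-GMP is absent, so KepP is inactive.
Maltulose is absent, so LutP is active.
With repressor LutP bound, *gixG* is not transcribed.
So GixG is not produced.
With no repressor bound, *zorE* is transcribed.
So ZorE is produced and active.
Required activator KepP is absent, so *fenZ* is not transcribed.
So FenZ is not produced.
Mevalonate is absent, so PurP is inactive.
cAMP is present, so HolX is inactive.
With no repressor bound, *kepQ* is transcribed.
So KepQ is produced and active.
With repressor GorR bound, *dulW* is not transcribed.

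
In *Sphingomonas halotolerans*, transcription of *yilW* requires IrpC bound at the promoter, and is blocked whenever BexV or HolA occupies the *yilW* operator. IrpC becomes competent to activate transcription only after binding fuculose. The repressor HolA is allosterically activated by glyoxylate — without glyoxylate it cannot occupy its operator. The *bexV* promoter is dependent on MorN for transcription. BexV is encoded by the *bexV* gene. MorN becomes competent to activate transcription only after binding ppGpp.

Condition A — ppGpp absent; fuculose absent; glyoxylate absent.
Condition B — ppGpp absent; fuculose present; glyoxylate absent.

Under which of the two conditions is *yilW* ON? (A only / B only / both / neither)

B only

Condition A:
ppGpp is absent, so MorN is inactive.
Required activator MorN is absent, so *bexV* is not transcribed.
So BexV is not produced.
Fuculose is absent, so IrpC is inactive.
Glyoxylate is absent, so HolA is inactive.
Required activator IrpC is absent, so *yilW* is not transcribed.
→ *yilW* is OFF in A.
Condition B:
ppGpp is absent, so MorN is inactive.
Required activator MorN is absent, so *bexV* is not transcribed.
So BexV is not produced.
Fuculose is present, so IrpC is active.
Glyoxylate is absent, so HolA is inactive.
No repressor is bound and IrpC is active, so *yilW* is transcribed.
→ *yilW* is ON in B.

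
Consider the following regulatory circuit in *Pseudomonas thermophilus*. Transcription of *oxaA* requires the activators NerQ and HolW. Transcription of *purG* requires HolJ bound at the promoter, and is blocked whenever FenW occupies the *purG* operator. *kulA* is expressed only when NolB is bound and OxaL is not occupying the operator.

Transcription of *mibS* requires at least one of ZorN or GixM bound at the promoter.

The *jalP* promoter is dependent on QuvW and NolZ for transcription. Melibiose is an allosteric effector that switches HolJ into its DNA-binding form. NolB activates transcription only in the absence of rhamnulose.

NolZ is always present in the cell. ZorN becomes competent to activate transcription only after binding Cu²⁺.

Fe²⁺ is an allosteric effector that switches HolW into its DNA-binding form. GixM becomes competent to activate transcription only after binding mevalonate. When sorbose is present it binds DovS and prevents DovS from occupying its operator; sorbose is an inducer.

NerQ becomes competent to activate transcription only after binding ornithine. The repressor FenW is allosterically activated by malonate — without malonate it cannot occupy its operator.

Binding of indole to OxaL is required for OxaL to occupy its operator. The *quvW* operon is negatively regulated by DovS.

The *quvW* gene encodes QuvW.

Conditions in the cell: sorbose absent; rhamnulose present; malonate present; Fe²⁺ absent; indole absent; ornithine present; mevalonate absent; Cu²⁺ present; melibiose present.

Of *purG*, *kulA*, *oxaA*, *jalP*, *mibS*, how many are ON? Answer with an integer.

Malonate is present, so FenW is active.
Melibiose is present, so HolJ is active.
With repressor FenW bound, *purG* is not transcribed.
→ *purG* is OFF.
Indole is absent, so OxaL is inactive.
Rhamnulose is present, so NolB is inactive.
Required activator NolB is absent, so *kulA* is not transcribed.
→ *kulA* is OFF.
Ornithine is present, so NerQ is active.
Fe²⁺ is absent, so HolW is inactive.
Required activator HolW is absent, so *oxaA* is not transcribed.
→ *oxaA* is OFF.
Sorbose is absent, so DovS is active.
With repressor DovS bound, *quvW* is not transcribed.
So QuvW is not produced.
NolZ is produced constitutively and is active.
Required activator QuvW is absent, so *jalP* is not transcribed.
→ *jalP* is OFF.
Cu²⁺ is present, so ZorN is active.
Mevalonate is absent, so GixM is inactive.
Activator ZorN is present, so *mibS* is transcribed.
→ *mibS* is ON.
1 of the 5 genes is transcribed.

1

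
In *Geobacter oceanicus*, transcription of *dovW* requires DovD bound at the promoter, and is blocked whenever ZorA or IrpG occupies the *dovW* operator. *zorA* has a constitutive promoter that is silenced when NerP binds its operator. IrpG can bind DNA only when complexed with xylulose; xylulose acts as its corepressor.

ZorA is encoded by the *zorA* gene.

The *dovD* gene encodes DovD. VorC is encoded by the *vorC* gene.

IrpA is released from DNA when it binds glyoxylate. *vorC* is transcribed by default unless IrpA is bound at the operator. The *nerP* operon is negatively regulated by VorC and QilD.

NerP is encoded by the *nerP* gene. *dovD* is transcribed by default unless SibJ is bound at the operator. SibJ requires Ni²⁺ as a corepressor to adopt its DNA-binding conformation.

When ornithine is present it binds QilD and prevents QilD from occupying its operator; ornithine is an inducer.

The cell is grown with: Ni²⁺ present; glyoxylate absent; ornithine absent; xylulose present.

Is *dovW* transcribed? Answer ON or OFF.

OFF

Ni²⁺ is present, so SibJ is active.
With repressor SibJ bound, *dovD* is not transcribed.
So DovD is not produced.
Glyoxylate is absent, so IrpA is active.
With repressor IrpA bound, *vorC* is not transcribed.
So VorC is not produced.
Ornithine is absent, so QilD is active.
With repressor QilD bound, *nerP* is not transcribed.
So NerP is not produced.
With no repressor bound, *zorA* is transcribed.
So ZorA is produced and active.
Xylulose is present, so IrpG is active.
With repressor ZorA bound, *dovW* is not transcribed.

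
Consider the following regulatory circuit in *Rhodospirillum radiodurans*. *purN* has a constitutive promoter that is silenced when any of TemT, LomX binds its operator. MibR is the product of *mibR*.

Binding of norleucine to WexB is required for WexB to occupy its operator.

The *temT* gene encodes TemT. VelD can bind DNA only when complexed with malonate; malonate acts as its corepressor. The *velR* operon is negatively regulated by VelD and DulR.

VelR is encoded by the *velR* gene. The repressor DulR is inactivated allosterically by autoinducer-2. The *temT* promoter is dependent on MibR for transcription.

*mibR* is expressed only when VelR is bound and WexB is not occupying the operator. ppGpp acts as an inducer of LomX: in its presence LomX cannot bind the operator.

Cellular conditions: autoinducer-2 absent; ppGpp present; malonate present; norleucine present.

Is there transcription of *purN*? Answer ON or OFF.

Malonate is present, so VelD is active.
Autoinducer-2 is absent, so DulR is active.
With repressor VelD bound, *velR* is not transcribed.
So VelR is not produced.
Norleucine is present, so WexB is active.
With repressor WexB bound, *mibR* is not transcribed.
So MibR is not produced.
Required activator MibR is absent, so *temT* is not transcribed.
So TemT is not produced.
ppGpp is present, so LomX is inactive.
With no repressor bound, *purN* is transcribed.

ON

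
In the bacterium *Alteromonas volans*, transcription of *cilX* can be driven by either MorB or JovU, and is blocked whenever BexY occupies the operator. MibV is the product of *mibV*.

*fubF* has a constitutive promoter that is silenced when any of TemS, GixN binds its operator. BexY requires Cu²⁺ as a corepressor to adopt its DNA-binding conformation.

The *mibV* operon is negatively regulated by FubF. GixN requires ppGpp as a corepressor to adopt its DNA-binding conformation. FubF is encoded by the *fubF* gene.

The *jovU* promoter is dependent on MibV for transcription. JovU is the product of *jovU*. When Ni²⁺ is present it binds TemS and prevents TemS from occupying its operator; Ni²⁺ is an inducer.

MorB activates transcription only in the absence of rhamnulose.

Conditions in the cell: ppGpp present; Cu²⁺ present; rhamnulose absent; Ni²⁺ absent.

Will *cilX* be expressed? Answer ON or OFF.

OFF

Rhamnulose is absent, so MorB is active.
Ni²⁺ is absent, so TemS is active.
ppGpp is present, so GixN is active.
With repressor TemS bound, *fubF* is not transcribed.
So FubF is not produced.
With no repressor bound, *mibV* is transcribed.
So MibV is produced and active.
No repressor is bound and MibV is active, so *jovU* is transcribed.
So JovU is produced and active.
Cu²⁺ is present, so BexY is active.
With repressor BexY bound, *cilX* is not transcribed.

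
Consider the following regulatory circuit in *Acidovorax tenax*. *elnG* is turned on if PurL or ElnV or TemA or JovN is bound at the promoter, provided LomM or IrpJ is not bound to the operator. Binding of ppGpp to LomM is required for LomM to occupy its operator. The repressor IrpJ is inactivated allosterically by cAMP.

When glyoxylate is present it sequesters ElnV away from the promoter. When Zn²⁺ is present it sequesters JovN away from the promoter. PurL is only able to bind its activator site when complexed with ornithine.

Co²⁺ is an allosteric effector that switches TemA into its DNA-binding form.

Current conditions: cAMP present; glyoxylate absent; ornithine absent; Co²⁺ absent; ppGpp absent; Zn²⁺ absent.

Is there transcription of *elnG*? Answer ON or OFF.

ON

ppGpp is absent, so LomM is inactive.
Ornithine is absent, so PurL is inactive.
cAMP is present, so IrpJ is inactive.
Glyoxylate is absent, so ElnV is active.
Co²⁺ is absent, so TemA is inactive.
Zn²⁺ is absent, so JovN is active.
Activator ElnV is present, so *elnG* is transcribed.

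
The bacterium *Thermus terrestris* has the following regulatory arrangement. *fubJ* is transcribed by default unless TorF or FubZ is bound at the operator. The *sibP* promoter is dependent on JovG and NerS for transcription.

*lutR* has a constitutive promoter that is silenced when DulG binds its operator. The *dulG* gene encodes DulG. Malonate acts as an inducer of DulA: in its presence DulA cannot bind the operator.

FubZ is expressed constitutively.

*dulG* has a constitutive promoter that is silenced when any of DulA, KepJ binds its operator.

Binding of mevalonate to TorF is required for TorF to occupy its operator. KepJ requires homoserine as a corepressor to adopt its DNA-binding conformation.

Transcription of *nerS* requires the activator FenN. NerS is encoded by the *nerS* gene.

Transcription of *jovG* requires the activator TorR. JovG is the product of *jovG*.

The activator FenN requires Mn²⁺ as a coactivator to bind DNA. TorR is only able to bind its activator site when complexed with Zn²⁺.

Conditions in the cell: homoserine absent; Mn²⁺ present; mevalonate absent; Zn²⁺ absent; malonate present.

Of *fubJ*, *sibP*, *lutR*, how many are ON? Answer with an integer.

Mevalonate is absent, so TorF is inactive.
FubZ is produced constitutively and is active.
With repressor FubZ bound, *fubJ* is not transcribed.
→ *fubJ* is OFF.
Zn²⁺ is absent, so TorR is inactive.
Required activator TorR is absent, so *jovG* is not transcribed.
So JovG is not produced.
Mn²⁺ is present, so FenN is active.
No repressor is bound and FenN is active, so *nerS* is transcribed.
So NerS is produced and active.
Required activator JovG is absent, so *sibP* is not transcribed.
→ *sibP* is OFF.
Malonate is present, so DulA is inactive.
Homoserine is absent, so KepJ is inactive.
With no repressor bound, *dulG* is transcribed.
So DulG is produced and active.
With repressor DulG bound, *lutR* is not transcribed.
→ *lutR* is OFF.
0 of the 3 genes are transcribed.

0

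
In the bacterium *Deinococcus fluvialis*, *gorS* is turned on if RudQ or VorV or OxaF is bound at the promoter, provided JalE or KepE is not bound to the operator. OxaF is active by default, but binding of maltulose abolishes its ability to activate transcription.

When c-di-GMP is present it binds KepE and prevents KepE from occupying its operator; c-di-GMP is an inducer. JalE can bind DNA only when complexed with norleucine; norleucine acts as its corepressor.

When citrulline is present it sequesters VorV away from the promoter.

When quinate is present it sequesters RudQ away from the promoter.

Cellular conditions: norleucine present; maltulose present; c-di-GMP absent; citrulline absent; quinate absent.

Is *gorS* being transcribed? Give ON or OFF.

Quinate is absent, so RudQ is active.
Norleucine is present, so JalE is active.
c-di-GMP is absent, so KepE is active.
Citrulline is absent, so VorV is active.
Maltulose is present, so OxaF is inactive.
With repressor JalE bound, *gorS* is not transcribed.

OFF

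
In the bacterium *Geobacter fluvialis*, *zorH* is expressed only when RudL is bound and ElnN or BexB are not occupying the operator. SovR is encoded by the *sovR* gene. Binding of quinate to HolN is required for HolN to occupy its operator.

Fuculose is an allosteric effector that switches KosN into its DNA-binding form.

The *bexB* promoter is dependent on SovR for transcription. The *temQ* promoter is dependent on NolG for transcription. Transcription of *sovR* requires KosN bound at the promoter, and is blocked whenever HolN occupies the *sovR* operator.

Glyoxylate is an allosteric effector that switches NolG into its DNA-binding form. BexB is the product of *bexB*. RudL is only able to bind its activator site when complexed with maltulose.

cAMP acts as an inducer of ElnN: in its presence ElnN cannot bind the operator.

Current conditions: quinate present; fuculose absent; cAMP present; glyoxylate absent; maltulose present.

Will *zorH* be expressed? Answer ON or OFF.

ON

Maltulose is present, so RudL is active.
cAMP is present, so ElnN is inactive.
Quinate is present, so HolN is active.
Fuculose is absent, so KosN is inactive.
With repressor HolN bound, *sovR* is not transcribed.
So SovR is not produced.
Required activator SovR is absent, so *bexB* is not transcribed.
So BexB is not produced.
No repressor is bound and RudL is active, so *zorH* is transcribed.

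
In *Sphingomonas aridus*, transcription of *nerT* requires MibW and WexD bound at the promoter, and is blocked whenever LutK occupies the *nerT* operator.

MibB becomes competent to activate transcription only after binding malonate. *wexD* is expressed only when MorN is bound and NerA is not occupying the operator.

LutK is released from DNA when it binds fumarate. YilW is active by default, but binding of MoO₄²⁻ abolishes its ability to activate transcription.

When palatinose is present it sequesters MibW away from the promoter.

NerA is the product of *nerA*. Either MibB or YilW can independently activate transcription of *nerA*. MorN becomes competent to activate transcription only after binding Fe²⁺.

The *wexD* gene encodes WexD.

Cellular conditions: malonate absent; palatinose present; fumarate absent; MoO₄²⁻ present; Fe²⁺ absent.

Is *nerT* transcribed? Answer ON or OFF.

Palatinose is present, so MibW is inactive.
Fe²⁺ is absent, so MorN is inactive.
Malonate is absent, so MibB is inactive.
MoO₄²⁻ is present, so YilW is inactive.
No activator is available at the *nerA* promoter, so *nerA* is not transcribed.
So NerA is not produced.
Required activator MorN is absent, so *wexD* is not transcribed.
So WexD is not produced.
Fumarate is absent, so LutK is active.
With repressor LutK bound, *nerT* is not transcribed.

OFF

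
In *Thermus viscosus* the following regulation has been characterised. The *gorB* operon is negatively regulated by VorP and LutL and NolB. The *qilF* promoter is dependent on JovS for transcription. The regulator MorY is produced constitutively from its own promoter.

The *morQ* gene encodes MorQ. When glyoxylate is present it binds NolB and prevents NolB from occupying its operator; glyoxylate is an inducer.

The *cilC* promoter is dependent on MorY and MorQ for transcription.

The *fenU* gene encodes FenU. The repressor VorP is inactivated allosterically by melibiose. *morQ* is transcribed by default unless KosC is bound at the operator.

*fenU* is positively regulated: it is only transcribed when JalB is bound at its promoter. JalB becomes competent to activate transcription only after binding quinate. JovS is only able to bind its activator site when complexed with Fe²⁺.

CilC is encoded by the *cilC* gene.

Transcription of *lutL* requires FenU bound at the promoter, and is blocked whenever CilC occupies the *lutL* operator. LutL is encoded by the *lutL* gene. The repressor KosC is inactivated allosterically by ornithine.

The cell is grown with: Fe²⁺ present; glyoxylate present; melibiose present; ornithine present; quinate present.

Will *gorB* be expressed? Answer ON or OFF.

Melibiose is present, so VorP is inactive.
Quinate is present, so JalB is active.
No repressor is bound and JalB is active, so *fenU* is transcribed.
So FenU is produced and active.
MorY is produced constitutively and is active.
Ornithine is present, so KosC is inactive.
With no repressor bound, *morQ* is transcribed.
So MorQ is produced and active.
No repressor is bound and MorY and MorQ are active, so *cilC* is transcribed.
So CilC is produced and active.
With repressor CilC bound, *lutL* is not transcribed.
So LutL is not produced.
Glyoxylate is present, so NolB is inactive.
With no repressor bound, *gorB* is transcribed.

ON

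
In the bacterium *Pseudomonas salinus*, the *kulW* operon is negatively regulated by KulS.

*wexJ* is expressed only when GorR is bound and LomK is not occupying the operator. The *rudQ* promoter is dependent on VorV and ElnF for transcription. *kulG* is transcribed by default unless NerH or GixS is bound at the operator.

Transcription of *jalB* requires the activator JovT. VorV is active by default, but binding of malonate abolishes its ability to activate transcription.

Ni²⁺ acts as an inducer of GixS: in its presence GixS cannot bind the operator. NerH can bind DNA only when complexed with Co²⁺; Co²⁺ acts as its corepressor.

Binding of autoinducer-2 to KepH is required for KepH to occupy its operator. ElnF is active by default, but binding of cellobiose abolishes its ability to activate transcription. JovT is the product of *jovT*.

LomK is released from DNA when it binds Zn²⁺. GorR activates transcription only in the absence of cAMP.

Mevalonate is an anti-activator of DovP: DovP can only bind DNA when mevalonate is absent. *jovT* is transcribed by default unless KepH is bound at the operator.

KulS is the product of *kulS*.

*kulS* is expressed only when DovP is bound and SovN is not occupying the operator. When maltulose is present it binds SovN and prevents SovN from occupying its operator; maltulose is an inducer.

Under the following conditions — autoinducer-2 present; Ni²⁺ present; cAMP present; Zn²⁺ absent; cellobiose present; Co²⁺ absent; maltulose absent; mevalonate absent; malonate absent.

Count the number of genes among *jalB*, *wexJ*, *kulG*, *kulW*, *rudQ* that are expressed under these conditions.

2

Autoinducer-2 is present, so KepH is active.
With repressor KepH bound, *jovT* is not transcribed.
So JovT is not produced.
Required activator JovT is absent, so *jalB* is not transcribed.
→ *jalB* is OFF.
Zn²⁺ is absent, so LomK is active.
cAMP is present, so GorR is inactive.
With repressor LomK bound, *wexJ* is not transcribed.
→ *wexJ* is OFF.
Co²⁺ is absent, so NerH is inactive.
Ni²⁺ is present, so GixS is inactive.
With no repressor bound, *kulG* is transcribed.
→ *kulG* is ON.
Mevalonate is absent, so DovP is active.
Maltulose is absent, so SovN is active.
With repressor SovN bound, *kulS* is not transcribed.
So KulS is not produced.
With no repressor bound, *kulW* is transcribed.
→ *kulW* is ON.
Malonate is absent, so VorV is active.
Cellobiose is present, so ElnF is inactive.
Required activator ElnF is absent, so *rudQ* is not transcribed.
→ *rudQ* is OFF.
2 of the 5 genes are transcribed.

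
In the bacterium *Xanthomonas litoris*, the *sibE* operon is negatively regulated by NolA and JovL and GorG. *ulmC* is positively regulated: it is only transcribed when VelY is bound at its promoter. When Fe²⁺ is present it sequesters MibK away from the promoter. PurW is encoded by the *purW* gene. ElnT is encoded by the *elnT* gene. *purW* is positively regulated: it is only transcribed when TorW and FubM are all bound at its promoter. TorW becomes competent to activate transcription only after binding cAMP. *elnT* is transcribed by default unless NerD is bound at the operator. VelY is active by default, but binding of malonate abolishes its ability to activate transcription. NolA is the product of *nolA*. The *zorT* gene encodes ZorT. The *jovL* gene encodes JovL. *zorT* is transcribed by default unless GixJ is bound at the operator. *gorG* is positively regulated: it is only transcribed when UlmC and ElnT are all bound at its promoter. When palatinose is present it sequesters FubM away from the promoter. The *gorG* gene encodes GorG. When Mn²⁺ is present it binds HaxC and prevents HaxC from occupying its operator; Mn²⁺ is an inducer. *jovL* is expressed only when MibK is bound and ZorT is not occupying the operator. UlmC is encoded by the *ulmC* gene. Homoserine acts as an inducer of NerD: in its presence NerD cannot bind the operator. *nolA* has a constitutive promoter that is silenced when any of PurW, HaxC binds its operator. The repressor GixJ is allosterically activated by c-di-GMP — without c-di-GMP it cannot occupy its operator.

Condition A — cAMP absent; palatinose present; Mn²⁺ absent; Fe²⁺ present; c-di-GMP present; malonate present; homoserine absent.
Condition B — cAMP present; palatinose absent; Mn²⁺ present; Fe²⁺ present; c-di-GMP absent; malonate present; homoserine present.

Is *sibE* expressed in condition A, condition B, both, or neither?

both

Condition A:
cAMP is absent, so TorW is inactive.
Palatinose is present, so FubM is inactive.
Required activator TorW is absent, so *purW* is not transcribed.
So PurW is not produced.
Mn²⁺ is absent, so HaxC is active.
With repressor HaxC bound, *nolA* is not transcribed.
So NolA is not produced.
Fe²⁺ is present, so MibK is inactive.
c-di-GMP is present, so GixJ is active.
With repressor GixJ bound, *zorT* is not transcribed.
So ZorT is not produced.
Required activator MibK is absent, so *jovL* is not transcribed.
So JovL is not produced.
Malonate is present, so VelY is inactive.
Required activator VelY is absent, so *ulmC* is not transcribed.
So UlmC is not produced.
Homoserine is absent, so NerD is active.
With repressor NerD bound, *elnT* is not transcribed.
So ElnT is not produced.
Required activator UlmC is absent, so *gorG* is not transcribed.
So GorG is not produced.
With no repressor bound, *sibE* is transcribed.
→ *sibE* is ON in A.
Condition B:
cAMP is present, so TorW is active.
Palatinose is absent, so FubM is active.
No repressor is bound and TorW and FubM are active, so *purW* is transcribed.
So PurW is produced and active.
Mn²⁺ is present, so HaxC is inactive.
With repressor PurW bound, *nolA* is not transcribed.
So NolA is not produced.
Fe²⁺ is present, so MibK is inactive.
c-di-GMP is absent, so GixJ is inactive.
With no repressor bound, *zorT* is transcribed.
So ZorT is produced and active.
With repressor ZorT bound, *jovL* is not transcribed.
So JovL is not produced.
Malonate is present, so VelY is inactive.
Required activator VelY is absent, so *ulmC* is not transcribed.
So UlmC is not produced.
Homoserine is present, so NerD is inactive.
With no repressor bound, *elnT* is transcribed.
So ElnT is produced and active.
Required activator UlmC is absent, so *gorG* is not transcribed.
So GorG is not produced.
With no repressor bound, *sibE* is transcribed.
→ *sibE* is ON in B.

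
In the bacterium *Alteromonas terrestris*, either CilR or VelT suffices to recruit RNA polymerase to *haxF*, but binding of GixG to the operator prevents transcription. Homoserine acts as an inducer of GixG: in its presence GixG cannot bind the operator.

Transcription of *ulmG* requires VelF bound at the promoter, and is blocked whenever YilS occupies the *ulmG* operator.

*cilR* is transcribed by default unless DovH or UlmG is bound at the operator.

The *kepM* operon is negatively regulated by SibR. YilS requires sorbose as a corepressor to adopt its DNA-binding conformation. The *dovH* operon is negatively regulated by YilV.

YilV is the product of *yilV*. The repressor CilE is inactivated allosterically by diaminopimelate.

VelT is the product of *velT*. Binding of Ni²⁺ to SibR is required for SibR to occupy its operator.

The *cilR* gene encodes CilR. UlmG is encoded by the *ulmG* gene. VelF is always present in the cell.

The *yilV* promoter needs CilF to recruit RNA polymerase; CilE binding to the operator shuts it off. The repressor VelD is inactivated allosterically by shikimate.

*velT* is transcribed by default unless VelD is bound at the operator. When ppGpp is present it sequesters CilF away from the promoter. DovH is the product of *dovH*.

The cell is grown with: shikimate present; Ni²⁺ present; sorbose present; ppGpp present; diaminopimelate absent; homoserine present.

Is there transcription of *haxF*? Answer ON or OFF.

ppGpp is present, so CilF is inactive.
Diaminopimelate is absent, so CilE is active.
With repressor CilE bound, *yilV* is not transcribed.
So YilV is not produced.
With no repressor bound, *dovH* is transcribed.
So DovH is produced and active.
VelF is produced constitutively and is active.
Sorbose is present, so YilS is active.
With repressor YilS bound, *ulmG* is not transcribed.
So UlmG is not produced.
With repressor DovH bound, *cilR* is not transcribed.
So CilR is not produced.
Shikimate is present, so VelD is inactive.
With no repressor bound, *velT* is transcribed.
So VelT is produced and active.
Homoserine is present, so GixG is inactive.
Activator VelT is present, so *haxF* is transcribed.

ON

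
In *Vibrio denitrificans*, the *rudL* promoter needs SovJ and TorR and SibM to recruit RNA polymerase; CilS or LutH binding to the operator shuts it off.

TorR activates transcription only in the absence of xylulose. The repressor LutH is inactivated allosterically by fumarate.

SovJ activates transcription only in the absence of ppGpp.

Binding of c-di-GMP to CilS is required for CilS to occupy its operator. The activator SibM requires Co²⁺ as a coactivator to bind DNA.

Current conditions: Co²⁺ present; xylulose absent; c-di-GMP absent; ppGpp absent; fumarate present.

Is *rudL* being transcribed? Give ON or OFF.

ON

ppGpp is absent, so SovJ is active.
Xylulose is absent, so TorR is active.
c-di-GMP is absent, so CilS is inactive.
Co²⁺ is present, so SibM is active.
Fumarate is present, so LutH is inactive.
No repressor is bound and SovJ and TorR and SibM are active, so *rudL* is transcribed.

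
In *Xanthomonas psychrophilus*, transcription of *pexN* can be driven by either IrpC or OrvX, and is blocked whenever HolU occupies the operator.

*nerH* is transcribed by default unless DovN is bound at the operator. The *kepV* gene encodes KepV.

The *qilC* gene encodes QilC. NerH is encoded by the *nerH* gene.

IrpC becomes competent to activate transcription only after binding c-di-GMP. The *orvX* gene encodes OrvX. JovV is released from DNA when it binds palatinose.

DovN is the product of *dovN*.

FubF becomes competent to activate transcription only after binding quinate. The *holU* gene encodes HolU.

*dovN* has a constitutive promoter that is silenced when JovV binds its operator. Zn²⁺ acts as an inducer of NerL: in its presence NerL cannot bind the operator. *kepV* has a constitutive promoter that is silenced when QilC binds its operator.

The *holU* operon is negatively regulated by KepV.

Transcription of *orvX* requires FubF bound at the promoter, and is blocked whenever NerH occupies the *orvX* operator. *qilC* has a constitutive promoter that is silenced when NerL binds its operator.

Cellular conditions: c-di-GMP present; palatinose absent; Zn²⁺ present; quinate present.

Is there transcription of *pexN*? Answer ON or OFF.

c-di-GMP is present, so IrpC is active.
Quinate is present, so FubF is active.
Palatinose is absent, so JovV is active.
With repressor JovV bound, *dovN* is not transcribed.
So DovN is not produced.
With no repressor bound, *nerH* is transcribed.
So NerH is produced and active.
With repressor NerH bound, *orvX* is not transcribed.
So OrvX is not produced.
Zn²⁺ is present, so NerL is inactive.
With no repressor bound, *qilC* is transcribed.
So QilC is produced and active.
With repressor QilC bound, *kepV* is not transcribed.
So KepV is not produced.
With no repressor bound, *holU* is transcribed.
So HolU is produced and active.
With repressor HolU bound, *pexN* is not transcribed.

OFF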